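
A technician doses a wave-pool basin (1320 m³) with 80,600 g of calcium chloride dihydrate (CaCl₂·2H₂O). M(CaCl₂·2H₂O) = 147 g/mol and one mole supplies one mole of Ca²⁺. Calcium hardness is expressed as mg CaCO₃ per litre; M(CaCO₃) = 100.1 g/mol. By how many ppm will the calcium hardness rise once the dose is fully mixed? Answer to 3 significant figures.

41.6 ppm

Volume: 1320 m³ = 1,320,000 L.
Moles of Ca²⁺: 80,600 g ÷ 147 g/mol = 548.3 mol.
As CaCO₃: 548.3 mol × 100.1 g/mol = 54,880 g.
Rise: 54,880 g / 1,320,000 L × 1000 = 41.58 mg/L.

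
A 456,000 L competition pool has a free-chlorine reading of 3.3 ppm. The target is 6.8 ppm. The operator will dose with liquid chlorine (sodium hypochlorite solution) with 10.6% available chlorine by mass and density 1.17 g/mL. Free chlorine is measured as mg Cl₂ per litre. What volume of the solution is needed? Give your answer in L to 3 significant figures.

12.9 L

Chlorine deficit: 6.8 − 3.3 = 3.5 ppm = 3.5 mg/L as Cl₂.
Cl₂ equivalent needed: 3.5 mg/L × 456,000 L = 1,596,000 mg = 1596 g.
Product at 10.6% available chlorine: 1596 / 0.106 = 15,060 g.
Volume at density 1.17 g/mL: 15,060 g ÷ 1.17 g/mL = 12,870 mL.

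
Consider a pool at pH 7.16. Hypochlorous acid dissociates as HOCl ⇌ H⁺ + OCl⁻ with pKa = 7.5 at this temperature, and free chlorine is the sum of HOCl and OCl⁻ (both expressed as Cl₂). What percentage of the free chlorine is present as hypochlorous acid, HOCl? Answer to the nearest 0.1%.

[OCl⁻]/[HOCl] = 10^(pH − pKa) = 10^(7.16 − 7.5) = 10^-0.34 = 0.4571.
Fraction as HOCl = 1 / (1 + 0.4571) = 0.6863.

68.6%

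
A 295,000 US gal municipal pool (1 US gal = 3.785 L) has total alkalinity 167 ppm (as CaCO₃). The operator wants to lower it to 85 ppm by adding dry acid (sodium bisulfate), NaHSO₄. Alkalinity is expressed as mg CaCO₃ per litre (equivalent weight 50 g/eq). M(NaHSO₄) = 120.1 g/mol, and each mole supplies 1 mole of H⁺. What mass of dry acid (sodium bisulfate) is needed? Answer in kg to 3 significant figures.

220 kg

Volume: 295,000 US gal × 3.785 L/gal = 1,116,575 L.
Alkalinity to neutralize: (167 − 85) = 82 mg/L as CaCO₃ × 1,116,575 L = 91,560 g as CaCO₃.
Equivalents of H⁺ required: 91,560 ÷ 50 g/eq = 1831 eq = 1831 mol NaHSO₄.
Mass of NaHSO₄: 1831 × 120.1 = 219,900 g.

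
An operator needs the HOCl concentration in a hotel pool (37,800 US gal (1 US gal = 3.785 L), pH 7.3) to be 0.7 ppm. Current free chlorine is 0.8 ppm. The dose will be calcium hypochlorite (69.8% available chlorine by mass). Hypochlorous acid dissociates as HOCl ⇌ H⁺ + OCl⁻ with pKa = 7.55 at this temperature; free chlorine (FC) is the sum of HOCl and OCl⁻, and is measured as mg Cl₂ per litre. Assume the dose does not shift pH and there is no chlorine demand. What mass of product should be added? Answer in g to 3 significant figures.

Volume: 37,800 US gal × 3.785 L/gal = 143,073 L.
[OCl⁻]/[HOCl] = 10^(pH − pKa) = 10^(7.3 − 7.55) = 0.5623; fraction as HOCl = 1/(1 + 0.5623) = 0.6401.
Free chlorine required for 0.7 ppm HOCl: 0.7 / 0.6401 = 1.094 ppm.
FC to add: 1.094 − 0.8 = 0.2936 mg/L as Cl₂.
Cl₂ equivalent: 0.2936 mg/L × 143,073 L = 42.01 g.
Product at 69.8% available Cl: 42.01 / 0.698 = 60.19 g.

60.2 g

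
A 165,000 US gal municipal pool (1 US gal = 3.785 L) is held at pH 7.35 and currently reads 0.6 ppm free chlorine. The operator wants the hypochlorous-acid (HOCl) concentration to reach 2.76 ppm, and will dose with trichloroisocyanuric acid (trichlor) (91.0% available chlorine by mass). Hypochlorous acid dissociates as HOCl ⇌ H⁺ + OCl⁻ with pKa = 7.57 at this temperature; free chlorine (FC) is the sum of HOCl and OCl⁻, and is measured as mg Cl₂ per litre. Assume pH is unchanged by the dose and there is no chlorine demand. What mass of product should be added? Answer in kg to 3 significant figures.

2.62 kg

Volume: 165,000 US gal × 3.785 L/gal = 624,525 L.
[OCl⁻]/[HOCl] = 10^(pH − pKa) = 10^(7.35 − 7.57) = 0.6026; fraction as HOCl = 1/(1 + 0.6026) = 0.624.
Free chlorine required for 2.76 ppm HOCl: 2.76 / 0.624 = 4.423 ppm.
FC to add: 4.423 − 0.6 = 3.823 mg/L as Cl₂.
Cl₂ equivalent: 3.823 mg/L × 624,525 L = 2388 g.
Product at 91.0% available Cl: 2388 / 0.91 = 2624 g.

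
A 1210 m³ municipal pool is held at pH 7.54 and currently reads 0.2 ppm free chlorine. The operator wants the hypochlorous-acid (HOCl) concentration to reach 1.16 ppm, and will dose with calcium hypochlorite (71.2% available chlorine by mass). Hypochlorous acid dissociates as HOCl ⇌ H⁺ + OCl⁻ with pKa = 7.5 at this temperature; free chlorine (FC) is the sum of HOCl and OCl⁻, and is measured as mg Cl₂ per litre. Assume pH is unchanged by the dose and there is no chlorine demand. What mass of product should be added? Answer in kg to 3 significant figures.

3.79 kg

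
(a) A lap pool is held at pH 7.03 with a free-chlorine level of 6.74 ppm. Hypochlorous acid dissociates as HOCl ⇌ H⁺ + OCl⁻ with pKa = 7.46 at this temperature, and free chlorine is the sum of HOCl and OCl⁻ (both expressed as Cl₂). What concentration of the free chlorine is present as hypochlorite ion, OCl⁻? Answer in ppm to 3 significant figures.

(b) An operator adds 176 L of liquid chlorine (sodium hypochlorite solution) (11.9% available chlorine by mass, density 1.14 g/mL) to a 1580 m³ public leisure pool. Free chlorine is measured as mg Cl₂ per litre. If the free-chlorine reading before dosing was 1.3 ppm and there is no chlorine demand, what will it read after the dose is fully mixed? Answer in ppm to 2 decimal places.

(a) 1.83 ppm; (b) 16.41 ppm

(a) [OCl⁻]/[HOCl] = 10^(pH − pKa) = 10^(7.03 − 7.46) = 10^-0.43 = 0.3715.
(a) Fraction as HOCl = 1 / (1 + 0.3715) = 0.7291.
(a) OCl⁻ = (1 − 0.7291) × 6.74 ppm = 1.826 ppm.

(b) Volume: 1580 m³ = 1,580,000 L.
(b) Mass of solution: 176 L × 1000 mL/L × 1.14 g/mL = 200,600 g.
(b) Available chlorine delivered: 200,600 g × 0.119 = 23,880 g as Cl₂.
(b) Concentration rise: 23,880 g / 1,580,000 L = 15.11 mg/L = 15.11 ppm.
(b) Final FC: 1.3 + 15.11 = 16.41 ppm.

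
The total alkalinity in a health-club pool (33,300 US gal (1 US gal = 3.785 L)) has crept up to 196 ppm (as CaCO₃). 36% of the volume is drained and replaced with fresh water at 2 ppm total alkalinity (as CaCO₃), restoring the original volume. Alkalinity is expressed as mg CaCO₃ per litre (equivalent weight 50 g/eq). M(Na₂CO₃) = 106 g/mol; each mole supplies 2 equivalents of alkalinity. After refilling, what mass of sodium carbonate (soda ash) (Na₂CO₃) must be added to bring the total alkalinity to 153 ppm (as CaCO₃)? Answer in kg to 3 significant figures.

Volume: 33,300 US gal × 3.785 L/gal = 126,040 L.
After draining 36% and refilling: 196 × 0.64 + 2 × 0.36 = 126.16 ppm.
Deficit to target: 153 − 126.16 = 26.84 mg/L.
As CaCO₃: 26.84 mg/L × 126,040 L = 3383 g; ÷ 50 g/eq ÷ 2 = 33.83 mol Na₂CO₃.
Mass: 33.83 × 106 = 3586 g.

3.59 kg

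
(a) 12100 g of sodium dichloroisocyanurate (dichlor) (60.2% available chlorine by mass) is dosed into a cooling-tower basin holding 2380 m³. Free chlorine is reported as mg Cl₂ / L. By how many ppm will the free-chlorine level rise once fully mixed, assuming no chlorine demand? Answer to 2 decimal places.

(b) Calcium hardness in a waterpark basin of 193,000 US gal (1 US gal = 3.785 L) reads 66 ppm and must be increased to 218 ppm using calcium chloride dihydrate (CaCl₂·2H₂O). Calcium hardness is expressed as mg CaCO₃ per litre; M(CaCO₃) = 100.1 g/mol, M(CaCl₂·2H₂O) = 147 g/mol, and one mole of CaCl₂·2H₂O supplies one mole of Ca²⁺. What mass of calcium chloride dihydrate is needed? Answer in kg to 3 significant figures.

(a) 3.06 ppm; (b) 163 kg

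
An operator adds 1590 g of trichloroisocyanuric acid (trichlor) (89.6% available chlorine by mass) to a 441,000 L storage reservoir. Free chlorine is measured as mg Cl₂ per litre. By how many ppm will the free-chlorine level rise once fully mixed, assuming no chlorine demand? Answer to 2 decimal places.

Available chlorine delivered: 1590 g × 0.896 = 1425 g as Cl₂.
Concentration rise: 1425 g / 441,000 L = 3.23 mg/L = 3.23 ppm.

3.23 ppm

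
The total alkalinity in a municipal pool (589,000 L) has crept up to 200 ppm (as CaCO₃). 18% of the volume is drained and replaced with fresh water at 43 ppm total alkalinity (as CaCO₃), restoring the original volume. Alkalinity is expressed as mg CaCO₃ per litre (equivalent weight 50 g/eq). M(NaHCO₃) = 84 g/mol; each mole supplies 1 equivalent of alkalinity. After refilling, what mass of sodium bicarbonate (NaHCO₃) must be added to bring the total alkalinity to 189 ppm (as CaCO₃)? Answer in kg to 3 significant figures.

17.1 kg

After draining 18% and refilling: 200 × 0.82 + 43 × 0.18 = 171.74 ppm.
Deficit to target: 189 − 171.74 = 17.26 mg/L.
As CaCO₃: 17.26 mg/L × 589,000 L = 10,170 g; ÷ 50 g/eq ÷ 1 = 203.3 mol NaHCO₃.
Mass: 203.3 × 84 = 17,080 g.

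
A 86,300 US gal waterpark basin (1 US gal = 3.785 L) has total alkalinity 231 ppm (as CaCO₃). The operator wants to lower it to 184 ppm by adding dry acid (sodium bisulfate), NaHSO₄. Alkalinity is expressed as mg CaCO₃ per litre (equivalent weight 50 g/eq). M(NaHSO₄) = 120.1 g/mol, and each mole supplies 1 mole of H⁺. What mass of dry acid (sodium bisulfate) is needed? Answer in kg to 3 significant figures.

Volume: 86,300 US gal × 3.785 L/gal = 326,646 L.
Alkalinity to neutralize: (231 − 184) = 47 mg/L as CaCO₃ × 326,646 L = 15,350 g as CaCO₃.
Equivalents of H⁺ required: 15,350 ÷ 50 g/eq = 307 eq = 307 mol NaHSO₄.
Mass of NaHSO₄: 307 × 120.1 = 36,880 g.

36.9 kg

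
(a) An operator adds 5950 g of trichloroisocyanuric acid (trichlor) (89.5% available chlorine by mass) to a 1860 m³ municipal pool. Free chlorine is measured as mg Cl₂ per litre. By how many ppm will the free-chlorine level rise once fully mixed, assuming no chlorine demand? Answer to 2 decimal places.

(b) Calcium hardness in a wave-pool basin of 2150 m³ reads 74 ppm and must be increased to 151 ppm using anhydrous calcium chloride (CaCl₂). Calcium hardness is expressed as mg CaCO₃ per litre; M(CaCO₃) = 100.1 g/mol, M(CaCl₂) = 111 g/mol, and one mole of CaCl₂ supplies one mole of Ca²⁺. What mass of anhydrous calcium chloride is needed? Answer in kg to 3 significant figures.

(a) Volume: 1860 m³ = 1,860,000 L.
(a) Available chlorine delivered: 5950 g × 0.895 = 5325 g as Cl₂.
(a) Concentration rise: 5325 g / 1,860,000 L = 2.863 mg/L = 2.86 ppm.

(b) Volume: 2150 m³ = 2,150,000 L.
(b) Hardness to add: (151 − 74) = 77 mg/L as CaCO₃ × 2,150,000 L = 165,600 g as CaCO₃.
(b) Moles of Ca²⁺ (1 mol Ca²⁺ ≡ 1 mol CaCO₃): 165,600 / 100.1 g/mol = 1654 mol.
(b) Mass of CaCl₂: 1654 × 111 = 183,600 g.

(a) 2.86 ppm; (b) 184 kg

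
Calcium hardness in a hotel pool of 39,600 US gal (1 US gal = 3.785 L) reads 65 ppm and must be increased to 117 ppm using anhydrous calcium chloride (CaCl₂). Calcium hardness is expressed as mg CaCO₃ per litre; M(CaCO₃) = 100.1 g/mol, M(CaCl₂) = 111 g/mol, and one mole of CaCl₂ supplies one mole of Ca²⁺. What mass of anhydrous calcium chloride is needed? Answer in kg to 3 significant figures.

Volume: 39,600 US gal × 3.785 L/gal = 149,886 L.
Hardness to add: (117 − 65) = 52 mg/L as CaCO₃ × 149,886 L = 7794 g as CaCO₃.
Moles of Ca²⁺ (1 mol Ca²⁺ ≡ 1 mol CaCO₃): 7794 / 100.1 g/mol = 77.86 mol.
Mass of CaCl₂: 77.86 × 111 = 8643 g.

8.64 kg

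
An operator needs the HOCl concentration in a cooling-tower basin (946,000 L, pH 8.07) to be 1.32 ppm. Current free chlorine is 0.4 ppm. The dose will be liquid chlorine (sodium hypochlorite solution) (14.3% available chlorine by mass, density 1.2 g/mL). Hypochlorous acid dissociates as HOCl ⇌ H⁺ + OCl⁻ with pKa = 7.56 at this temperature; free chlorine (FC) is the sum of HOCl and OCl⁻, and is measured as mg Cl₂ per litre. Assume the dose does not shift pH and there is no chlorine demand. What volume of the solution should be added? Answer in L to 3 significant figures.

28.6 L

[OCl⁻]/[HOCl] = 10^(pH − pKa) = 10^(8.07 − 7.56) = 3.236; fraction as HOCl = 1/(1 + 3.236) = 0.2361.
Free chlorine required for 1.32 ppm HOCl: 1.32 / 0.2361 = 5.591 ppm.
FC to add: 5.591 − 0.4 = 5.191 mg/L as Cl₂.
Cl₂ equivalent: 5.191 mg/L × 946,000 L = 4911 g.
Product at 14.3% available Cl: 4911 / 0.143 = 34,340 g.
Volume: 34,340 g ÷ 1.2 g/mL = 28,620 mL.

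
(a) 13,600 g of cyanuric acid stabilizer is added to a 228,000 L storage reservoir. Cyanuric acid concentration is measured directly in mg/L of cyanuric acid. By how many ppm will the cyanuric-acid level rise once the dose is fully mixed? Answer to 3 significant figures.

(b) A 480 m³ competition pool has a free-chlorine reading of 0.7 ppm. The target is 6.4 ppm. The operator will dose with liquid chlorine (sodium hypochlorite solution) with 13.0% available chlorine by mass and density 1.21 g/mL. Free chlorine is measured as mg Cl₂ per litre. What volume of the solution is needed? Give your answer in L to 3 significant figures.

(a) 59.6 ppm; (b) 17.4 L

(a) Rise: 13,600 g / 228,000 L × 1000 = 59.65 mg/L.

(b) Volume: 480 m³ = 480,000 L.
(b) Chlorine deficit: 6.4 − 0.7 = 5.7 ppm = 5.7 mg/L as Cl₂.
(b) Cl₂ equivalent needed: 5.7 mg/L × 480,000 L = 2,736,000 mg = 2736 g.
(b) Product at 13.0% available chlorine: 2736 / 0.13 = 21,050 g.
(b) Volume at density 1.21 g/mL: 21,050 g ÷ 1.21 g/mL = 17,390 mL.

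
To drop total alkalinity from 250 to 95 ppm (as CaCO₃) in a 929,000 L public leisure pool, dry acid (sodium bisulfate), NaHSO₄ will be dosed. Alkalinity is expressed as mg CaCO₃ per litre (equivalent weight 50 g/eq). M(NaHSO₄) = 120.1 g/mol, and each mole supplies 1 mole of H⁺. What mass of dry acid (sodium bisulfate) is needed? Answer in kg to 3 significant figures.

Alkalinity to neutralize: (250 − 95) = 155 mg/L as CaCO₃ × 929,000 L = 144,000 g as CaCO₃.
Equivalents of H⁺ required: 144,000 ÷ 50 g/eq = 2880 eq = 2880 mol NaHSO₄.
Mass of NaHSO₄: 2880 × 120.1 = 345,900 g.

346 kg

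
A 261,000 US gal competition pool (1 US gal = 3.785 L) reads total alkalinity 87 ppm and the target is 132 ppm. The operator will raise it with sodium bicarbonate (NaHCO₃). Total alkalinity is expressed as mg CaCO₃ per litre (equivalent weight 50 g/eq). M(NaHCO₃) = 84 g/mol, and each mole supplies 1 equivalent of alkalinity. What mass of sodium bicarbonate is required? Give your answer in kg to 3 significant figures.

74.7 kg

Volume: 261,000 US gal × 3.785 L/gal = 987,885 L.
Alkalinity to add: (132 − 87) = 45 mg/L as CaCO₃ × 987,885 L = 44,450 g as CaCO₃.
Equivalents: 44,450 g ÷ 50 g/eq = 889.1 eq.
NaHCO₃ supplies 1 eq per mole → 889.1 mol.
Mass: 889.1 mol × 84 g/mol = 74,680 g.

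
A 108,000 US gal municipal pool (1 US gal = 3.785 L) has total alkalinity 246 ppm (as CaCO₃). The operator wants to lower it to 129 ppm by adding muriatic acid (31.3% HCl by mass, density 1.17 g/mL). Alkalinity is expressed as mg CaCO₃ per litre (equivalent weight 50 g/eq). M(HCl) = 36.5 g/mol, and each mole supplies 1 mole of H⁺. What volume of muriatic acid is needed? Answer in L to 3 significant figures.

95.3 L

Volume: 108,000 US gal × 3.785 L/gal = 408,780 L.
Alkalinity to neutralize: (246 − 129) = 117 mg/L as CaCO₃ × 408,780 L = 47,830 g as CaCO₃.
Equivalents of H⁺ required: 47,830 ÷ 50 g/eq = 956.5 eq = 956.5 mol HCl.
Mass of HCl: 956.5 × 36.5 = 34,910 g.
Mass of 31.3% solution: 34,910 / 0.313 = 111,500 g.
Volume: 111,500 g ÷ 1.17 g/mL = 95,340 mL.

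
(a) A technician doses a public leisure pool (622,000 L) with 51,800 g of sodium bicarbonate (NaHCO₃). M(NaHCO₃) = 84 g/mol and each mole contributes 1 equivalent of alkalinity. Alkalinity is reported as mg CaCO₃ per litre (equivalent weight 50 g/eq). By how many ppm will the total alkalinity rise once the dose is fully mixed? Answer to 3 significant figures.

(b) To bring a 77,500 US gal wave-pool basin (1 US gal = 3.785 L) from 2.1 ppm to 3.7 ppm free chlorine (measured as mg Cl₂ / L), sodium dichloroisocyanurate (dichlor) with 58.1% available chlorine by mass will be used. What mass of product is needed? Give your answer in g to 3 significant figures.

(a) 49.6 ppm; (b) 808 g

(a) Moles of NaHCO₃: 51,800 g ÷ 84 g/mol = 616.7 mol → 616.7 eq of alkalinity.
(a) As CaCO₃: 616.7 eq × 50 g/eq = 30,830 g.
(a) Rise: 30,830 g / 622,000 L × 1000 = 49.57 mg/L.

(b) Volume: 77,500 US gal × 3.785 L/gal = 293,338 L.
(b) Chlorine deficit: 3.7 − 2.1 = 1.6 ppm = 1.6 mg/L as Cl₂.
(b) Cl₂ equivalent needed: 1.6 mg/L × 293,338 L = 469,300 mg = 469.3 g.
(b) Product at 58.1% available chlorine: 469.3 / 0.581 = 807.8 g.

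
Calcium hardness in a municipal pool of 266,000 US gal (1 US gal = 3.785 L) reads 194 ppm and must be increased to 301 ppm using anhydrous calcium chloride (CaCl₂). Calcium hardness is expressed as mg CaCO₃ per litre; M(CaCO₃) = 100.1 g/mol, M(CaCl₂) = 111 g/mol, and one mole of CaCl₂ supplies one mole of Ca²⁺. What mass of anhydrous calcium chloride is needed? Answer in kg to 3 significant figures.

Volume: 266,000 US gal × 3.785 L/gal = 1,006,810 L.
Hardness to add: (301 − 194) = 107 mg/L as CaCO₃ × 1,006,810 L = 107,700 g as CaCO₃.
Moles of Ca²⁺ (1 mol Ca²⁺ ≡ 1 mol CaCO₃): 107,700 / 100.1 g/mol = 1076 mol.
Mass of CaCl₂: 1076 × 111 = 119,500 g.

119 kg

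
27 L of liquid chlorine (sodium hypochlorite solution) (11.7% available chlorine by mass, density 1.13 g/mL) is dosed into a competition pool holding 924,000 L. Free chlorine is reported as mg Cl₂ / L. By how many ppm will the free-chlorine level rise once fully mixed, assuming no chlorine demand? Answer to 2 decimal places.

3.86 ppm

Mass of solution: 27 L × 1000 mL/L × 1.13 g/mL = 30,510 g.
Available chlorine delivered: 30,510 g × 0.117 = 3570 g as Cl₂.
Concentration rise: 3570 g / 924,000 L = 3.863 mg/L = 3.86 ppm.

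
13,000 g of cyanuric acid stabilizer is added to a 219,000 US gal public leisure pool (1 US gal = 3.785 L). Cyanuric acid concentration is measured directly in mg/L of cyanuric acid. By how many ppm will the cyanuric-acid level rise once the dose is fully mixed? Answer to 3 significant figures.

15.7 ppm

Volume: 219,000 US gal × 3.785 L/gal = 828,915 L.
Rise: 13,000 g / 828,915 L × 1000 = 15.68 mg/L.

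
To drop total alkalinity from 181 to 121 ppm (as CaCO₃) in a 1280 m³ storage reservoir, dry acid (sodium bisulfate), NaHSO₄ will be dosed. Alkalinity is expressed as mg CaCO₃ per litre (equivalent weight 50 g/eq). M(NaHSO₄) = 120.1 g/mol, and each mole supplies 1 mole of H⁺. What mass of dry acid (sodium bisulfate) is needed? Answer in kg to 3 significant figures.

Volume: 1280 m³ = 1,280,000 L.
Alkalinity to neutralize: (181 − 121) = 60 mg/L as CaCO₃ × 1,280,000 L = 76,800 g as CaCO₃.
Equivalents of H⁺ required: 76,800 ÷ 50 g/eq = 1536 eq = 1536 mol NaHSO₄.
Mass of NaHSO₄: 1536 × 120.1 = 184,500 g.

184 kg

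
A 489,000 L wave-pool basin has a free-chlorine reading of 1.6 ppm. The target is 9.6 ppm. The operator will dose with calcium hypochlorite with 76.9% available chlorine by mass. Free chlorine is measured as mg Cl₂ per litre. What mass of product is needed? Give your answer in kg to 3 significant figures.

5.09 kg

Chlorine deficit: 9.6 − 1.6 = 8 ppm = 8 mg/L as Cl₂.
Cl₂ equivalent needed: 8 mg/L × 489,000 L = 3,912,000 mg = 3912 g.
Product at 76.9% available chlorine: 3912 / 0.769 = 5087 g.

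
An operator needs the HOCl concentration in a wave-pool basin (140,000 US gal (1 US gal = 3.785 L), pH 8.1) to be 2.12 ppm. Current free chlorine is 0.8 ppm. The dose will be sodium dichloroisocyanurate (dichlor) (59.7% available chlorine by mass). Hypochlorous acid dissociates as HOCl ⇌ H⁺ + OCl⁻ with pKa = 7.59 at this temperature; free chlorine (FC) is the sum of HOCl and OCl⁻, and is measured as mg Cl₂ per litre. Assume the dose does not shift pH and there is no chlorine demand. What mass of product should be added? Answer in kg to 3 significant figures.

Volume: 140,000 US gal × 3.785 L/gal = 529,900 L.
[OCl⁻]/[HOCl] = 10^(pH − pKa) = 10^(8.1 − 7.59) = 3.236; fraction as HOCl = 1/(1 + 3.236) = 0.2361.
Free chlorine required for 2.12 ppm HOCl: 2.12 / 0.2361 = 8.98 ppm.
FC to add: 8.98 − 0.8 = 8.18 mg/L as Cl₂.
Cl₂ equivalent: 8.18 mg/L × 529,900 L = 4335 g.
Product at 59.7% available Cl: 4335 / 0.597 = 7261 g.

7.26 kg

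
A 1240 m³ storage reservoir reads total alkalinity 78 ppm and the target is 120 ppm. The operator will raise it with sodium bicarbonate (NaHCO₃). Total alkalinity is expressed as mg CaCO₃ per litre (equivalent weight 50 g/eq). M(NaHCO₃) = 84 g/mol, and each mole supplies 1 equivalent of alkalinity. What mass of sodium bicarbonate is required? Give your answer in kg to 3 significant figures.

Volume: 1240 m³ = 1,240,000 L.
Alkalinity to add: (120 − 78) = 42 mg/L as CaCO₃ × 1,240,000 L = 52,080 g as CaCO₃.
Equivalents: 52,080 g ÷ 50 g/eq = 1042 eq.
NaHCO₃ supplies 1 eq per mole → 1042 mol.
Mass: 1042 mol × 84 g/mol = 87,490 g.

87.5 kg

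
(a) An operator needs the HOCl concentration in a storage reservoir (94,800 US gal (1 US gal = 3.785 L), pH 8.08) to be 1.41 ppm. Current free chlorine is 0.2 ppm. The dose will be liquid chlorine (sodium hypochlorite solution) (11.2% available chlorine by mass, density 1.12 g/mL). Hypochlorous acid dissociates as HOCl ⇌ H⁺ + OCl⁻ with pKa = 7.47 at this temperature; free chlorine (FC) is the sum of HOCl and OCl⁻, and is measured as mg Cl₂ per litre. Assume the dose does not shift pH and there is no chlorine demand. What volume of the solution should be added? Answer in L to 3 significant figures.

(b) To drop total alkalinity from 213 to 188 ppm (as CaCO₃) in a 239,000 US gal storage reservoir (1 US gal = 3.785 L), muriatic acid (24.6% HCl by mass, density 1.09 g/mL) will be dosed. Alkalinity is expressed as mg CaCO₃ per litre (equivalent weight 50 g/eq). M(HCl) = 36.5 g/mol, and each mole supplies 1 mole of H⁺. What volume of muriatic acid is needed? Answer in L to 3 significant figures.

(a) Volume: 94,800 US gal × 3.785 L/gal = 358,818 L.
(a) [OCl⁻]/[HOCl] = 10^(pH − pKa) = 10^(8.08 − 7.47) = 4.074; fraction as HOCl = 1/(1 + 4.074) = 0.1971.
(a) Free chlorine required for 1.41 ppm HOCl: 1.41 / 0.1971 = 7.154 ppm.
(a) FC to add: 7.154 − 0.2 = 6.954 mg/L as Cl₂.
(a) Cl₂ equivalent: 6.954 mg/L × 358,818 L = 2495 g.
(a) Product at 11.2% available Cl: 2495 / 0.112 = 22,280 g.
(a) Volume: 22,280 g ÷ 1.12 g/mL = 19,890 mL.

(b) Volume: 239,000 US gal × 3.785 L/gal = 904,615 L.
(b) Alkalinity to neutralize: (213 − 188) = 25 mg/L as CaCO₃ × 904,615 L = 22,620 g as CaCO₃.
(b) Equivalents of H⁺ required: 22,620 ÷ 50 g/eq = 452.3 eq = 452.3 mol HCl.
(b) Mass of HCl: 452.3 × 36.5 = 16,510 g.
(b) Mass of 24.6% solution: 16,510 / 0.246 = 67,110 g.
(b) Volume: 67,110 g ÷ 1.09 g/mL = 61,570 mL.

(a) 19.9 L; (b) 61.6 L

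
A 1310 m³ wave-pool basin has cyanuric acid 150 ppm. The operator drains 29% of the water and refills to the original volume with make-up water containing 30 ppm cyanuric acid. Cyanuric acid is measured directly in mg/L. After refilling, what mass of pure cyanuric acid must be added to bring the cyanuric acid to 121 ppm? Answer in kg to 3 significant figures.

7.60 kg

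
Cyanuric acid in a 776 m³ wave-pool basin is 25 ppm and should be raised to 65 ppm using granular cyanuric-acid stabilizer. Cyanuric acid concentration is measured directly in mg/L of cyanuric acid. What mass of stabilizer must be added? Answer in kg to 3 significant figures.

31.0 kg

Volume: 776 m³ = 776,000 L.
CYA to add: (65 − 25) = 40 mg/L × 776,000 L = 31,040 g cyanuric acid.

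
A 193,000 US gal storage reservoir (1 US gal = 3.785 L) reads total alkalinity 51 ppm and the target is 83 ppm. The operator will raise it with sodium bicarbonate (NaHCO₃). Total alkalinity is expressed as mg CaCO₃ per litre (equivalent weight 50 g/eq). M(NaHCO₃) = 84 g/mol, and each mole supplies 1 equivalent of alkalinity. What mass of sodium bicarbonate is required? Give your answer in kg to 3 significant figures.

39.3 kg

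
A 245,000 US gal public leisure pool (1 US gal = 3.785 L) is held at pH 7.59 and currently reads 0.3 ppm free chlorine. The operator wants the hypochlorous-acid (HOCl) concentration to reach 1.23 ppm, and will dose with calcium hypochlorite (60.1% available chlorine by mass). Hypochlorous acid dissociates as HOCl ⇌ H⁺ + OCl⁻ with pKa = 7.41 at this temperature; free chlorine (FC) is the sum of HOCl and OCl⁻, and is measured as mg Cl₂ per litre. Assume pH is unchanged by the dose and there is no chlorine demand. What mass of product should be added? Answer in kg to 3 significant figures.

4.31 kg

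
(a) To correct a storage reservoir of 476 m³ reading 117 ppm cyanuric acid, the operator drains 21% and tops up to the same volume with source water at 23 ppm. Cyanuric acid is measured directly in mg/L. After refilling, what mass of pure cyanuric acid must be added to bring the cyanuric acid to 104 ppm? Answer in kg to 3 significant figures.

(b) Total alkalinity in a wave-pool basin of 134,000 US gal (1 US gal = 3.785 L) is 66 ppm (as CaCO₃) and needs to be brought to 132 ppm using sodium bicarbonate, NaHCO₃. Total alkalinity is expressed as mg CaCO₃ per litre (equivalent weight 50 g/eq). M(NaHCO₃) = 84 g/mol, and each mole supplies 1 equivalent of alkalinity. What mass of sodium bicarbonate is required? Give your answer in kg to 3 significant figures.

(a) 3.21 kg; (b) 56.2 kg

(a) Volume: 476 m³ = 476,000 L.
(a) After draining 21% and refilling: 117 × 0.79 + 23 × 0.21 = 97.26 ppm.
(a) Deficit to target: 104 − 97.26 = 6.74 mg/L.
(a) Mass: 6.74 mg/L × 476,000 L = 3208 g cyanuric acid.

(b) Volume: 134,000 US gal × 3.785 L/gal = 507,190 L.
(b) Alkalinity to add: (132 − 66) = 66 mg/L as CaCO₃ × 507,190 L = 33,470 g as CaCO₃.
(b) Equivalents: 33,470 g ÷ 50 g/eq = 669.5 eq.
(b) NaHCO₃ supplies 1 eq per mole → 669.5 mol.
(b) Mass: 669.5 mol × 84 g/mol = 56,240 g.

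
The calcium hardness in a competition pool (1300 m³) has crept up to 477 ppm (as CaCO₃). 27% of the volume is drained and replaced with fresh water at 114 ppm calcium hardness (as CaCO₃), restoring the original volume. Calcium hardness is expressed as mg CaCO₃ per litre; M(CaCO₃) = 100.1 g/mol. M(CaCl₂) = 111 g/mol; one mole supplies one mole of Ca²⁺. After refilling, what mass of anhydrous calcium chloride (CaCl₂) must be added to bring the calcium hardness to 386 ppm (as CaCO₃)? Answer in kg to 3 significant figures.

Volume: 1300 m³ = 1,300,000 L.
After draining 27% and refilling: 477 × 0.73 + 114 × 0.27 = 378.99 ppm.
Deficit to target: 386 − 378.99 = 7.01 mg/L.
As CaCO₃: 7.01 mg/L × 1,300,000 L = 9113 g; ÷ 100.1 = 91.04 mol Ca²⁺.
Mass: 91.04 × 111 = 10,110 g.

10.1 kg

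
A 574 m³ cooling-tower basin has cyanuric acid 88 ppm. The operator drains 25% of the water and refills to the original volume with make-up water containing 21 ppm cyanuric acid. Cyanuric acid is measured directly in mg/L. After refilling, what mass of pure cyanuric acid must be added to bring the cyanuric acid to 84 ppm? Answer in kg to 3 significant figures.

Volume: 574 m³ = 574,000 L.
After draining 25% and refilling: 88 × 0.75 + 21 × 0.25 = 71.25 ppm.
Deficit to target: 84 − 71.25 = 12.75 mg/L.
Mass: 12.75 mg/L × 574,000 L = 7318 g cyanuric acid.

7.32 kg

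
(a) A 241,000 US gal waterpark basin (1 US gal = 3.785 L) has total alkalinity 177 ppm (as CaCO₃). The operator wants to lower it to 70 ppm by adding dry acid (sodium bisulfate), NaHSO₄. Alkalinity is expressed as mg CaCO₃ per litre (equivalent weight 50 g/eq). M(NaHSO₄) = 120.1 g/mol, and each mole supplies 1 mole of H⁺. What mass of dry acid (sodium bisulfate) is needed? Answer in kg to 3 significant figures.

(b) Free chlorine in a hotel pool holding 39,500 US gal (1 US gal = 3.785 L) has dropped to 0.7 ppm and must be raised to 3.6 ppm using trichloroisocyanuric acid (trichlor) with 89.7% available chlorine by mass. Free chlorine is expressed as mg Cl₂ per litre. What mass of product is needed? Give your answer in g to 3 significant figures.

(a) 234 kg; (b) 483 g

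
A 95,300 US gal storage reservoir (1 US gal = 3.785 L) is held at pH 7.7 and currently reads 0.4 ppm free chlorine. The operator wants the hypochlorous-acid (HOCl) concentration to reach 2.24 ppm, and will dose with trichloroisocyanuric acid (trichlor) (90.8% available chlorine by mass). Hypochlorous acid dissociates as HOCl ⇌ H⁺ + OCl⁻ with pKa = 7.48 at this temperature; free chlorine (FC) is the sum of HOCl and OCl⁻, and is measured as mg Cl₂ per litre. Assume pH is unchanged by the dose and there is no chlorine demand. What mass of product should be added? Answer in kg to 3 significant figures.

2.21 kg

Volume: 95,300 US gal × 3.785 L/gal = 360,710 L.
[OCl⁻]/[HOCl] = 10^(pH − pKa) = 10^(7.7 − 7.48) = 1.66; fraction as HOCl = 1/(1 + 1.66) = 0.376.
Free chlorine required for 2.24 ppm HOCl: 2.24 / 0.376 = 5.957 ppm.
FC to add: 5.957 − 0.4 = 5.557 mg/L as Cl₂.
Cl₂ equivalent: 5.557 mg/L × 360,710 L = 2005 g.
Product at 90.8% available Cl: 2005 / 0.908 = 2208 g.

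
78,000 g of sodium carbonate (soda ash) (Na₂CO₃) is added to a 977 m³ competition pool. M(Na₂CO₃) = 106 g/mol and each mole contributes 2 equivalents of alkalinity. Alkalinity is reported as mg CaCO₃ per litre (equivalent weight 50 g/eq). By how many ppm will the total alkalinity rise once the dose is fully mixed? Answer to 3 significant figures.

75.3 ppm

Volume: 977 m³ = 977,000 L.
Moles of Na₂CO₃: 78,000 g ÷ 106 g/mol = 735.8 mol → 1472 eq of alkalinity.
As CaCO₃: 1472 eq × 50 g/eq = 73,580 g.
Rise: 73,580 g / 977,000 L × 1000 = 75.32 mg/L.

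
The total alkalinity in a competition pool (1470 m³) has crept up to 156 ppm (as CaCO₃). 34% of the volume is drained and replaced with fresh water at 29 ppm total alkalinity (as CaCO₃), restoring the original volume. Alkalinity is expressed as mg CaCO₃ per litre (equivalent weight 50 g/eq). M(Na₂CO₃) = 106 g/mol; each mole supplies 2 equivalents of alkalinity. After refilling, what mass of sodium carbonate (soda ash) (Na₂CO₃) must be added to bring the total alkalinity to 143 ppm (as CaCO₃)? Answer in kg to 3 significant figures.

47.0 kg

Volume: 1470 m³ = 1,470,000 L.
After draining 34% and refilling: 156 × 0.66 + 29 × 0.34 = 112.82 ppm.
Deficit to target: 143 − 112.82 = 30.18 mg/L.
As CaCO₃: 30.18 mg/L × 1,470,000 L = 44,360 g; ÷ 50 g/eq ÷ 2 = 443.6 mol Na₂CO₃.
Mass: 443.6 × 106 = 47,030 g.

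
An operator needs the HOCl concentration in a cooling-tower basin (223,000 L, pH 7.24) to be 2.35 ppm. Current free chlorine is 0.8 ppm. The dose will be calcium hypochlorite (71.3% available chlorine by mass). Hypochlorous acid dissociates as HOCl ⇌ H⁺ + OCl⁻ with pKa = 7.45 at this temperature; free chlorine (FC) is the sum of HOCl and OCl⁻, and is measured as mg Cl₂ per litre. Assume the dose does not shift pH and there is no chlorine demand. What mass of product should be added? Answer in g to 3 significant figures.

[OCl⁻]/[HOCl] = 10^(pH − pKa) = 10^(7.24 − 7.45) = 0.6166; fraction as HOCl = 1/(1 + 0.6166) = 0.6186.
Free chlorine required for 2.35 ppm HOCl: 2.35 / 0.6186 = 3.799 ppm.
FC to add: 3.799 − 0.8 = 2.999 mg/L as Cl₂.
Cl₂ equivalent: 2.999 mg/L × 223,000 L = 668.8 g.
Product at 71.3% available Cl: 668.8 / 0.713 = 938 g.

938 g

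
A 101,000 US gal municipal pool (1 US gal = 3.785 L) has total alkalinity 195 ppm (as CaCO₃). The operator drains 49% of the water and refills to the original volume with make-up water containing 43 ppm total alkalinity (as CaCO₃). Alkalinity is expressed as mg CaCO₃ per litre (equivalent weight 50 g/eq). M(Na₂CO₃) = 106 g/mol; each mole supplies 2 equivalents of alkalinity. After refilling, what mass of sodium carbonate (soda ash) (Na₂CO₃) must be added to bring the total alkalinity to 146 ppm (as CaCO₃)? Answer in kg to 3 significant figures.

10.3 kg

Volume: 101,000 US gal × 3.785 L/gal = 382,285 L.
After draining 49% and refilling: 195 × 0.51 + 43 × 0.49 = 120.52 ppm.
Deficit to target: 146 − 120.52 = 25.48 mg/L.
As CaCO₃: 25.48 mg/L × 382,285 L = 9741 g; ÷ 50 g/eq ÷ 2 = 97.41 mol Na₂CO₃.
Mass: 97.41 × 106 = 10,330 g.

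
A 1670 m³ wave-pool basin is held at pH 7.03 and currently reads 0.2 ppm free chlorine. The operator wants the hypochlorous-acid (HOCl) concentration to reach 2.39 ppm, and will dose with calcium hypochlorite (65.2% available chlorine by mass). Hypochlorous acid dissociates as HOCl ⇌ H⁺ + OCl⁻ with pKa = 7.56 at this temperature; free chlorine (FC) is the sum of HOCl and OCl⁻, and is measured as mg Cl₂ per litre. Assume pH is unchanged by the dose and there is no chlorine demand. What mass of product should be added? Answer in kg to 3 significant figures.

7.42 kg

Volume: 1670 m³ = 1,670,000 L.
[OCl⁻]/[HOCl] = 10^(pH − pKa) = 10^(7.03 − 7.56) = 0.2951; fraction as HOCl = 1/(1 + 0.2951) = 0.7721.
Free chlorine required for 2.39 ppm HOCl: 2.39 / 0.7721 = 3.095 ppm.
FC to add: 3.095 − 0.2 = 2.895 mg/L as Cl₂.
Cl₂ equivalent: 2.895 mg/L × 1,670,000 L = 4835 g.
Product at 65.2% available Cl: 4835 / 0.652 = 7416 g.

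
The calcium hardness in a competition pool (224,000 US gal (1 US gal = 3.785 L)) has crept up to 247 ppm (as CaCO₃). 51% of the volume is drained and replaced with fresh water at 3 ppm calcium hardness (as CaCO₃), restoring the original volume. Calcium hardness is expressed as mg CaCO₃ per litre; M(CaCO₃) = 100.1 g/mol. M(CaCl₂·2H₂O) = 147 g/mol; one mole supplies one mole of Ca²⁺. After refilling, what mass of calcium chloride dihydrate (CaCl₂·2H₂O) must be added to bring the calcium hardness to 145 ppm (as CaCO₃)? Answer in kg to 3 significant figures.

Volume: 224,000 US gal × 3.785 L/gal = 847,840 L.
After draining 51% and refilling: 247 × 0.49 + 3 × 0.51 = 122.56 ppm.
Deficit to target: 145 − 122.56 = 22.44 mg/L.
As CaCO₃: 22.44 mg/L × 847,840 L = 19,030 g; ÷ 100.1 = 190.1 mol Ca²⁺.
Mass: 190.1 × 147 = 27,940 g.

27.9 kg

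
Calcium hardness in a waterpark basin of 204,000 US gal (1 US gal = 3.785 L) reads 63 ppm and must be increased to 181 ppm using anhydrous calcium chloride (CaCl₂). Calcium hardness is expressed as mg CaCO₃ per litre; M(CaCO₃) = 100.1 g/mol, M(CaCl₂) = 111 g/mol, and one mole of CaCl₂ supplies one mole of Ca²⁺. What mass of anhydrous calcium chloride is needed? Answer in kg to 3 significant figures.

101 kg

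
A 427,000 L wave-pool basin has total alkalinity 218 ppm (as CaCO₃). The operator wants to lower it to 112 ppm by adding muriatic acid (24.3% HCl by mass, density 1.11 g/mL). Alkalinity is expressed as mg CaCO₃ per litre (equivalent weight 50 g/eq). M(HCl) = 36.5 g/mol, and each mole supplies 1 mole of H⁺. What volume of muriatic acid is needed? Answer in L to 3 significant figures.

Alkalinity to neutralize: (218 − 112) = 106 mg/L as CaCO₃ × 427,000 L = 45,260 g as CaCO₃.
Equivalents of H⁺ required: 45,260 ÷ 50 g/eq = 905.2 eq = 905.2 mol HCl.
Mass of HCl: 905.2 × 36.5 = 33,040 g.
Mass of 24.3% solution: 33,040 / 0.243 = 136,000 g.
Volume: 136,000 g ÷ 1.11 g/mL = 122,500 mL.

122 L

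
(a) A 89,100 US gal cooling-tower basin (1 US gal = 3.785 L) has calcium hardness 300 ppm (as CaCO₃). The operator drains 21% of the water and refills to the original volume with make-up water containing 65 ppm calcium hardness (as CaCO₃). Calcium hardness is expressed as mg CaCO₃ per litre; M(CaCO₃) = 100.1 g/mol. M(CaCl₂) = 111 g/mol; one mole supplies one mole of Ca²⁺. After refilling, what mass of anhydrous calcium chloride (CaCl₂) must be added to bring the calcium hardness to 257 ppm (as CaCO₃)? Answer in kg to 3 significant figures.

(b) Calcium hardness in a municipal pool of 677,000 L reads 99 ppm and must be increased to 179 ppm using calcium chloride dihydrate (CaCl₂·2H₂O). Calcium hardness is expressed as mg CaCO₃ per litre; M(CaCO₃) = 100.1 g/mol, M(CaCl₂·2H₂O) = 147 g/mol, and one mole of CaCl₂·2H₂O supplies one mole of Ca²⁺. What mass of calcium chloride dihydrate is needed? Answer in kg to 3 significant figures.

(a) 2.37 kg; (b) 79.5 kg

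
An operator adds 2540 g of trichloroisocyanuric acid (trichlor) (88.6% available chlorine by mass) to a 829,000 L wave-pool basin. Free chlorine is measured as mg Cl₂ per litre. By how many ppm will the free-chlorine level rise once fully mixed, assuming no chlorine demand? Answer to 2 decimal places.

Available chlorine delivered: 2540 g × 0.886 = 2250 g as Cl₂.
Concentration rise: 2250 g / 829,000 L = 2.715 mg/L = 2.71 ppm.

2.71 ppm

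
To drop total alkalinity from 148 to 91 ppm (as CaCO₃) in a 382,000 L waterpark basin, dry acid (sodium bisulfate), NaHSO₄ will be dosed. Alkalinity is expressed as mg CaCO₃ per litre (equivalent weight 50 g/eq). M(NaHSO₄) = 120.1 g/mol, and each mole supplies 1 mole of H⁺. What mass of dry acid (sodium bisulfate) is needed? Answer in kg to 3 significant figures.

52.3 kg

Alkalinity to neutralize: (148 − 91) = 57 mg/L as CaCO₃ × 382,000 L = 21,770 g as CaCO₃.
Equivalents of H⁺ required: 21,770 ÷ 50 g/eq = 435.5 eq = 435.5 mol NaHSO₄.
Mass of NaHSO₄: 435.5 × 120.1 = 52,300 g.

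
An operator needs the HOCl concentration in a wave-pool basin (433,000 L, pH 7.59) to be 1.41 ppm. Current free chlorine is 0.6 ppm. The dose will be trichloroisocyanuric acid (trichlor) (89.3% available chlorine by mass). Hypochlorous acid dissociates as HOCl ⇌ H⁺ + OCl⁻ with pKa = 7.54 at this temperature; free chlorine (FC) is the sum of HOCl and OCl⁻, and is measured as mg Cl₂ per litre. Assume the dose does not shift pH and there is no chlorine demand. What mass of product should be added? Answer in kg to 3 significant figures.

1.16 kg

[OCl⁻]/[HOCl] = 10^(pH − pKa) = 10^(7.59 − 7.54) = 1.122; fraction as HOCl = 1/(1 + 1.122) = 0.4712.
Free chlorine required for 1.41 ppm HOCl: 1.41 / 0.4712 = 2.992 ppm.
FC to add: 2.992 − 0.6 = 2.392 mg/L as Cl₂.
Cl₂ equivalent: 2.392 mg/L × 433,000 L = 1036 g.
Product at 89.3% available Cl: 1036 / 0.893 = 1160 g.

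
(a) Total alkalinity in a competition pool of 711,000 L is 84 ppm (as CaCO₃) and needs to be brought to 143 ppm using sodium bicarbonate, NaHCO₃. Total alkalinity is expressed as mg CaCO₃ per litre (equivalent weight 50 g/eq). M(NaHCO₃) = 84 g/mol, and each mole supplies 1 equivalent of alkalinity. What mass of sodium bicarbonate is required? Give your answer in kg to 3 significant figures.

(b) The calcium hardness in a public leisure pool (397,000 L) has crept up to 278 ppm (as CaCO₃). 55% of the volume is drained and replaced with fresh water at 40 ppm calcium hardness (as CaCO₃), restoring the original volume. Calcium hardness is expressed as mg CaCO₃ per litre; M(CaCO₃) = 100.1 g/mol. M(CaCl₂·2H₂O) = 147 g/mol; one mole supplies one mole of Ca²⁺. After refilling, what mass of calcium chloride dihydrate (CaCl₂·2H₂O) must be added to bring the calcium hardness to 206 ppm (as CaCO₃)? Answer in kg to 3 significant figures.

(a) 70.5 kg; (b) 34.3 kg

(a) Alkalinity to add: (143 − 84) = 59 mg/L as CaCO₃ × 711,000 L = 41,950 g as CaCO₃.
(a) Equivalents: 41,950 g ÷ 50 g/eq = 839 eq.
(a) NaHCO₃ supplies 1 eq per mole → 839 mol.
(a) Mass: 839 mol × 84 g/mol = 70,470 g.

(b) After draining 55% and refilling: 278 × 0.45 + 40 × 0.55 = 147.1 ppm.
(b) Deficit to target: 206 − 147.1 = 58.9 mg/L.
(b) As CaCO₃: 58.9 mg/L × 397,000 L = 23,380 g; ÷ 100.1 = 233.6 mol Ca²⁺.
(b) Mass: 233.6 × 147 = 34,340 g.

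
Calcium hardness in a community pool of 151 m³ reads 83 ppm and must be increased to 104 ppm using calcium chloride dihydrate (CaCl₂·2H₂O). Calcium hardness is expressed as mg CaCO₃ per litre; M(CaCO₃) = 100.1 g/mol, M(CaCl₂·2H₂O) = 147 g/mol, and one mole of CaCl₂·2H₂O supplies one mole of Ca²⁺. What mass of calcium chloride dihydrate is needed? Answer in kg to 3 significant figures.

4.66 kg

Volume: 151 m³ = 151,000 L.
Hardness to add: (104 − 83) = 21 mg/L as CaCO₃ × 151,000 L = 3171 g as CaCO₃.
Moles of Ca²⁺ (1 mol Ca²⁺ ≡ 1 mol CaCO₃): 3171 / 100.1 g/mol = 31.68 mol.
Mass of CaCl₂·2H₂O: 31.68 × 147 = 4657 g.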